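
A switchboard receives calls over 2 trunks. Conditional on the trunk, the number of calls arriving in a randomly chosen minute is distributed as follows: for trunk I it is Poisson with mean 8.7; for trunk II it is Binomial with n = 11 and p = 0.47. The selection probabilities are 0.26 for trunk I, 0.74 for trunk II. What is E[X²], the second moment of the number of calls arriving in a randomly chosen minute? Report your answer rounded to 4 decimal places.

For each component E[X²] = Var + (mean)², giving I: 84.39; II: 29.469.
Overall E[X²] = 0.26·84.39 + 0.74·29.469 = 43.7485.

43.7485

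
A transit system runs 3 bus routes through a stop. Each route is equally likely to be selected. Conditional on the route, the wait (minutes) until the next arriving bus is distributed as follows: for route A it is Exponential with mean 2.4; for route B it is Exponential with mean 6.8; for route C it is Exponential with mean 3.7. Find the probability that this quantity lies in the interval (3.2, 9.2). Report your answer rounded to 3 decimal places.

0.315

Conditional on each route, P(3.2 < X < 9.2): A: 0.24196; B: 0.366156; C: 0.337907.
By total probability, P(3.2 < X < 9.2) = 0.333333·0.24196 + 0.333333·0.366156 + 0.333333·0.337907 = 0.315341.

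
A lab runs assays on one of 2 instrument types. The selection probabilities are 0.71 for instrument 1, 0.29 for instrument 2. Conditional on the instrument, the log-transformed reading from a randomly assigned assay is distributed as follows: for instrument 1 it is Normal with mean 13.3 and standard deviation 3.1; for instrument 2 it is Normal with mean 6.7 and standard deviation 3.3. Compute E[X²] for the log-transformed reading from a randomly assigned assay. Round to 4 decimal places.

148.5912

For each component E[X²] = Var + (mean)², giving 1: 186.5; 2: 55.78.
Overall E[X²] = 0.71·186.5 + 0.29·55.78 = 148.591.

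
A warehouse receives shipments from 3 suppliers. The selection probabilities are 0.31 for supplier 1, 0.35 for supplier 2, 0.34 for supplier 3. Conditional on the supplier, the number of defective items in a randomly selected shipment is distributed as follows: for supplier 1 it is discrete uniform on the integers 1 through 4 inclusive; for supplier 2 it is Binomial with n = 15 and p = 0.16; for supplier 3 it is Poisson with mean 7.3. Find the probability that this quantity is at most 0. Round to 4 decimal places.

0.0258

Conditional on each supplier, P(X ≤ 0): 1: 0; 2: 0.0731458; 3: 0.000675539.
By total probability, P(X ≤ 0) = 0.31·0 + 0.35·0.0731458 + 0.34·0.000675539 = 0.0258307.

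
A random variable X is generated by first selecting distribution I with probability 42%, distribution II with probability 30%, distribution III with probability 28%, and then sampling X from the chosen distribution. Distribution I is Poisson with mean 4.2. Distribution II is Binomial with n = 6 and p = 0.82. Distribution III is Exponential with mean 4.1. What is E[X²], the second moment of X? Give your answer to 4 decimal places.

26.1140

For each component E[X²] = Var + (mean)², giving I: 21.84; II: 25.092; III: 33.62.
Overall E[X²] = 0.42·21.84 + 0.3·25.092 + 0.28·33.62 = 26.114.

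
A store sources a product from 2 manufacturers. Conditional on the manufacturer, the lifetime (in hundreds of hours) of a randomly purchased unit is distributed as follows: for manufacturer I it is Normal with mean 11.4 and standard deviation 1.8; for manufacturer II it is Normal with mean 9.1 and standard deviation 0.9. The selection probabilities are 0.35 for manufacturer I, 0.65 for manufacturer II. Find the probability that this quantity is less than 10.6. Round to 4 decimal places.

0.7339

Conditional on each manufacturer, P(X < 10.6): I: 0.328361; II: 0.95221.
By total probability, P(X < 10.6) = 0.35·0.328361 + 0.65·0.95221 = 0.733862.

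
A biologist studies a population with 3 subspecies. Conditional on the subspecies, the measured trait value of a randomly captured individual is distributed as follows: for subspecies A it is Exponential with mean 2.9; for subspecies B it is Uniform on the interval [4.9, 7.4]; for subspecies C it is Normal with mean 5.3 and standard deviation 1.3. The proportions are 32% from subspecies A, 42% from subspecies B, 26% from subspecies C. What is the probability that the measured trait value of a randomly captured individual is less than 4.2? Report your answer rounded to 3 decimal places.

0.296

Conditional on each subspecies, P(X < 4.2): A: 0.765025; B: 0; C: 0.198733.
By total probability, P(X < 4.2) = 0.32·0.765025 + 0.42·0 + 0.26·0.198733 = 0.296479.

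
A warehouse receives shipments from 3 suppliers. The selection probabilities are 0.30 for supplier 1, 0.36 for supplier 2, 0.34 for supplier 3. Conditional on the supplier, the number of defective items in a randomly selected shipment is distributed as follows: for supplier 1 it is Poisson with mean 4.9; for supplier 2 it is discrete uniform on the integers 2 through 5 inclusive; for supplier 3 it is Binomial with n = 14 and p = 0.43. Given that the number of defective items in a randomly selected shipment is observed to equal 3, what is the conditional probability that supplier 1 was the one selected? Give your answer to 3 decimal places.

Likelihoods P(X=3 | ·): 1: 0.146014; 2: 0.25; 3: 0.0597214.
Posterior ∝ prior × likelihood. Numerator for 1: 0.3·0.146014 = 0.0438042.
Normalizing constant: 0.3·0.146014 + 0.36·0.25 + 0.34·0.0597214 = 0.154109.
P(1 | observation) = 0.0438042 / 0.154109 = 0.284241.

0.284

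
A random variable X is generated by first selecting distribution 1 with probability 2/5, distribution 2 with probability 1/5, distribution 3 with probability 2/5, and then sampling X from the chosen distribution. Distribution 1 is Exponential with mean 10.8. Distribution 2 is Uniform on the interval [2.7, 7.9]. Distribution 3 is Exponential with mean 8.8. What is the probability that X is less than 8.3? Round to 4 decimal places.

0.6588

Conditional on each component, P(X < 8.3): 1: 0.5363; 2: 1; 3: 0.610613.
By total probability, P(X < 8.3) = 0.4·0.5363 + 0.2·1 + 0.4·0.610613 = 0.658765.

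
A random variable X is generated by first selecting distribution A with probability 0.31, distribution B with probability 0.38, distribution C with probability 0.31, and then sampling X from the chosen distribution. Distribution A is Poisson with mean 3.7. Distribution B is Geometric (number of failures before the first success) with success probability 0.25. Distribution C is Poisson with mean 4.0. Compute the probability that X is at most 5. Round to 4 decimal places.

0.8131

Conditional on each component, P(X ≤ 5): A: 0.830088; B: 0.822021; C: 0.78513.
By total probability, P(X ≤ 5) = 0.31·0.830088 + 0.38·0.822021 + 0.31·0.78513 = 0.813086.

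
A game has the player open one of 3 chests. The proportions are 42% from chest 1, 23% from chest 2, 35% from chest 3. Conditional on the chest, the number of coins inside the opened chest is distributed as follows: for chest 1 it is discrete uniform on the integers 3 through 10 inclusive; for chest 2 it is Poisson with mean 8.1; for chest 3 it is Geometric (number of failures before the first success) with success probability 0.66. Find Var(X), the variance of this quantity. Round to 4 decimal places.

Per component, 1: μ=6.5, E[X²]=47.5; 2: μ=8.1, E[X²]=73.71; 3: μ=0.515152, E[X²]=1.04591.
E[X] = 0.42·6.5 + 0.23·8.1 + 0.35·0.515152 = 4.7733.
E[X²] = 0.42·47.5 + 0.23·73.71 + 0.35·1.04591 = 37.2694.
Var(X) = E[X²] − (E[X])² = 37.2694 − 22.7844 = 14.4849.

14.4849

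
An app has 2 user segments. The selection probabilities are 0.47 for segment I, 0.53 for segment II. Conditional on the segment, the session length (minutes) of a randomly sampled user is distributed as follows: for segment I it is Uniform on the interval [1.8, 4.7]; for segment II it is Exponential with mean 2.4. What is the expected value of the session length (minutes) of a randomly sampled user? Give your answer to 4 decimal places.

2.7995

Component means — I: 3.25; II: 2.4.
E[X] = 0.47·3.25 + 0.53·2.4 = 2.7995.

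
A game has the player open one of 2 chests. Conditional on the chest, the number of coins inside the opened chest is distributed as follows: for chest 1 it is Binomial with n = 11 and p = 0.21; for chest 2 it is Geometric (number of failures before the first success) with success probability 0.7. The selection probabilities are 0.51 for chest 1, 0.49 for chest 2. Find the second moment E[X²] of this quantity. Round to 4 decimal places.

For each component E[X²] = Var + (mean)², giving 1: 7.161; 2: 0.795918.
Overall E[X²] = 0.51·7.161 + 0.49·0.795918 = 4.04211.

4.0421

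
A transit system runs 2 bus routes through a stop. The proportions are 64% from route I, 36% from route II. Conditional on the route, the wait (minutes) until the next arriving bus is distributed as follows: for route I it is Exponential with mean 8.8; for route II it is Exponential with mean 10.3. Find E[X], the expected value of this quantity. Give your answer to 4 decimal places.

9.3400

Component means — I: 8.8; II: 10.3.
E[X] = 0.64·8.8 + 0.36·10.3 = 9.34.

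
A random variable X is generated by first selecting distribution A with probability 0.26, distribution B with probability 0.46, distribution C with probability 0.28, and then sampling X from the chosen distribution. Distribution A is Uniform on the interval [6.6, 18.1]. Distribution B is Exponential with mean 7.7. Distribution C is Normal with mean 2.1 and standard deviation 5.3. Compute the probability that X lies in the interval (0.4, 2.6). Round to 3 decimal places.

Conditional on each component, P(0.4 < X < 2.6): A: 0; B: 0.235942; C: 0.163382.
By total probability, P(0.4 < X < 2.6) = 0.26·0 + 0.46·0.235942 + 0.28·0.163382 = 0.15428.

0.154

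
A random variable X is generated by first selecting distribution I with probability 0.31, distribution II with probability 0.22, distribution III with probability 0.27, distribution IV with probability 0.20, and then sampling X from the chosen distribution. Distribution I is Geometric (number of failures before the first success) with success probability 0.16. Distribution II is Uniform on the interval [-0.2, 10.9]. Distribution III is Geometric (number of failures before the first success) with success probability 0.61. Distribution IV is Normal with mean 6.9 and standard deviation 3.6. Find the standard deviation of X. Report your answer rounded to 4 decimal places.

Per component, I: μ=5.25, E[X²]=60.375; II: μ=5.35, E[X²]=38.89; III: μ=0.639344, E[X²]=1.45687; IV: μ=6.9, E[X²]=60.57.
E[X] = 0.31·5.25 + 0.22·5.35 + 0.27·0.639344 + 0.2·6.9 = 4.35712.
E[X²] = 0.31·60.375 + 0.22·38.89 + 0.27·1.45687 + 0.2·60.57 = 39.7794.
Var(X) = E[X²] − (E[X])² = 39.7794 − 18.9845 = 20.7949.
SD(X) = √20.7949 = 4.56014.

4.5601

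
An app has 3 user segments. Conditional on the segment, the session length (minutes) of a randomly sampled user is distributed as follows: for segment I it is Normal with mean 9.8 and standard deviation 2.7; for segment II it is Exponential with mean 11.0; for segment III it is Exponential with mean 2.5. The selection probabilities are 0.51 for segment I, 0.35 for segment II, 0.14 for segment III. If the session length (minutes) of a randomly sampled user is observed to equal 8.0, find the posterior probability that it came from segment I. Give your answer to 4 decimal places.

0.7736

Likelihoods f(8.0 | ·): I: 0.118314; II: 0.0439296; III: 0.0163049.
Posterior ∝ prior × likelihood. Numerator for I: 0.51·0.118314 = 0.0603402.
Normalizing constant: 0.51·0.118314 + 0.35·0.0439296 + 0.14·0.0163049 = 0.0779982.
P(I | observation) = 0.0603402 / 0.0779982 = 0.77361.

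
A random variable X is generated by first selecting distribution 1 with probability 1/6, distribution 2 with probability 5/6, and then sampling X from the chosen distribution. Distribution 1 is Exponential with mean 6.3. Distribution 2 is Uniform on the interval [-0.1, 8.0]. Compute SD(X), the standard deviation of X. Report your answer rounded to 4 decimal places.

Per component, 1: μ=6.3, E[X²]=79.38; 2: μ=3.95, E[X²]=21.07.
E[X] = 0.166667·6.3 + 0.833333·3.95 = 4.34167.
E[X²] = 0.166667·79.38 + 0.833333·21.07 = 30.7883.
Var(X) = E[X²] − (E[X])² = 30.7883 − 18.8501 = 11.9383.
SD(X) = √11.9383 = 3.45518.

3.4552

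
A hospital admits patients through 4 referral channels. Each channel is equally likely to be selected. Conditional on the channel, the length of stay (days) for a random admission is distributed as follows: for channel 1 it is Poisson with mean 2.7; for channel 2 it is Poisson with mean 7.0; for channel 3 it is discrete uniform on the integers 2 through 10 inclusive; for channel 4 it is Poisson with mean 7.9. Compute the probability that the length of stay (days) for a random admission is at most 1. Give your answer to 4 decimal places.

Conditional on each channel, P(X ≤ 1): 1: 0.24866; 2: 0.00729506; 3: 0; 4: 0.00329962.
By total probability, P(X ≤ 1) = 0.25·0.24866 + 0.25·0.00729506 + 0.25·0 + 0.25·0.00329962 = 0.0648138.

0.0648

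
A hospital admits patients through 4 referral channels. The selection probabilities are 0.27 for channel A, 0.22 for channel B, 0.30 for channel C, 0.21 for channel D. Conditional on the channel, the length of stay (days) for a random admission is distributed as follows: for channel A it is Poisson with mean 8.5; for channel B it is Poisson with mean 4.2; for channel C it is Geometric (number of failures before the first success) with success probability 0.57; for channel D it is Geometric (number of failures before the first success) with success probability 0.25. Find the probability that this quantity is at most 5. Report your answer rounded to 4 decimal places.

Conditional on each channel, P(X ≤ 5): A: 0.149597; B: 0.753143; C: 0.993679; D: 0.822021.
By total probability, P(X ≤ 5) = 0.27·0.149597 + 0.22·0.753143 + 0.3·0.993679 + 0.21·0.822021 = 0.676811.

0.6768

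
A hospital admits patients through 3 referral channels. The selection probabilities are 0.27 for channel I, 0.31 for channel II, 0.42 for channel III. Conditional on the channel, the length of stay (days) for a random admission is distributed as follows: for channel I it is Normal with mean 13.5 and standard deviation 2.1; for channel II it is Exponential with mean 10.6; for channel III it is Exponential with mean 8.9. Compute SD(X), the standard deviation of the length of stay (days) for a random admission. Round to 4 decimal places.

8.5305

Per component, I: μ=13.5, E[X²]=186.66; II: μ=10.6, E[X²]=224.72; III: μ=8.9, E[X²]=158.42.
E[X] = 0.27·13.5 + 0.31·10.6 + 0.42·8.9 = 10.669.
E[X²] = 0.27·186.66 + 0.31·224.72 + 0.42·158.42 = 186.598.
Var(X) = E[X²] − (E[X])² = 186.598 − 113.828 = 72.7702.
SD(X) = √72.7702 = 8.53055.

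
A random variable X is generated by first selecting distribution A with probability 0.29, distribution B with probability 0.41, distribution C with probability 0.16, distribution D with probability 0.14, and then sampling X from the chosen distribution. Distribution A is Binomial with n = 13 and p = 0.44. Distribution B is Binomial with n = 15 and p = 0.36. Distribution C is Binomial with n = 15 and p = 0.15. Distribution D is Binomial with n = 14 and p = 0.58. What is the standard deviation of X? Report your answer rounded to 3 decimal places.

Per component, A: μ=5.72, E[X²]=35.9216; B: μ=5.4, E[X²]=32.616; C: μ=2.25, E[X²]=6.975; D: μ=8.12, E[X²]=69.3448.
E[X] = 0.29·5.72 + 0.41·5.4 + 0.16·2.25 + 0.14·8.12 = 5.3696.
E[X²] = 0.29·35.9216 + 0.41·32.616 + 0.16·6.975 + 0.14·69.3448 = 34.6141.
Var(X) = E[X²] − (E[X])² = 34.6141 − 28.8326 = 5.78149.
SD(X) = √5.78149 = 2.40447.

2.404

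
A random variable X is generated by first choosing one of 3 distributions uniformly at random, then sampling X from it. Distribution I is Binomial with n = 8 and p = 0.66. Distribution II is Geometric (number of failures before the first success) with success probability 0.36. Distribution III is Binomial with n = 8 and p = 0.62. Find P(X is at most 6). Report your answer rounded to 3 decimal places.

0.881

Conditional on each component, P(X ≤ 6): I: 0.815616; II: 0.95602; III: 0.871109.
By total probability, P(X ≤ 6) = 0.333333·0.815616 + 0.333333·0.95602 + 0.333333·0.871109 = 0.880915.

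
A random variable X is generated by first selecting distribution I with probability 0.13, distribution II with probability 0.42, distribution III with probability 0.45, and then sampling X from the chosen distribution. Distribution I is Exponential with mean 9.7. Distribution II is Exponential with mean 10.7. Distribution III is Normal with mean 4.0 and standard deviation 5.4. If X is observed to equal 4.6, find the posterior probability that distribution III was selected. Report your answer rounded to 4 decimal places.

Likelihoods f(4.6 | ·): I: 0.0641615; II: 0.0608009; III: 0.0734236.
Posterior ∝ prior × likelihood. Numerator for III: 0.45·0.0734236 = 0.0330406.
Normalizing constant: 0.13·0.0641615 + 0.42·0.0608009 + 0.45·0.0734236 = 0.066918.
P(III | observation) = 0.0330406 / 0.066918 = 0.493748.

0.4937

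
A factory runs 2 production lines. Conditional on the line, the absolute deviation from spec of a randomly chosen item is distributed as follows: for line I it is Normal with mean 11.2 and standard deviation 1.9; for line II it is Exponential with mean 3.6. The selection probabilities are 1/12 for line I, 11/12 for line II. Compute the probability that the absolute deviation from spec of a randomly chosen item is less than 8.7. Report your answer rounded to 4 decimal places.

Conditional on each line, P(X < 8.7): I: 0.0941224; II: 0.910781.
By total probability, P(X < 8.7) = 0.0833333·0.0941224 + 0.916667·0.910781 = 0.842727.

0.8427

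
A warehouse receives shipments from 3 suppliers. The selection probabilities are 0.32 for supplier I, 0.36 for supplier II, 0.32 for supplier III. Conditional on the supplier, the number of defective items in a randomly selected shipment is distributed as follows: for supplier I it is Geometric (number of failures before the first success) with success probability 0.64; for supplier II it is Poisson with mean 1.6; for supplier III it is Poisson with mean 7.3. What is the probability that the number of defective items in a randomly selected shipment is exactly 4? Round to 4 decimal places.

0.0489

Conditional on each supplier, P(X = 4): I: 0.0107495; II: 0.0551312; III: 0.0799338.
By total probability, P(X = 4) = 0.32·0.0107495 + 0.36·0.0551312 + 0.32·0.0799338 = 0.0488659.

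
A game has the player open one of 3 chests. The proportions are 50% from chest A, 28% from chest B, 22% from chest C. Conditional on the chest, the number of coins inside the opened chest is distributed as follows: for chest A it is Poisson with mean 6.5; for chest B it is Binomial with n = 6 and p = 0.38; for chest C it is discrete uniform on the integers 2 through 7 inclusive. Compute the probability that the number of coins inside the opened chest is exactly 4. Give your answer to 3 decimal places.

Conditional on each chest, P(X = 4): A: 0.111822; B: 0.120229; C: 0.166667.
By total probability, P(X = 4) = 0.5·0.111822 + 0.28·0.120229 + 0.22·0.166667 = 0.126242.

0.126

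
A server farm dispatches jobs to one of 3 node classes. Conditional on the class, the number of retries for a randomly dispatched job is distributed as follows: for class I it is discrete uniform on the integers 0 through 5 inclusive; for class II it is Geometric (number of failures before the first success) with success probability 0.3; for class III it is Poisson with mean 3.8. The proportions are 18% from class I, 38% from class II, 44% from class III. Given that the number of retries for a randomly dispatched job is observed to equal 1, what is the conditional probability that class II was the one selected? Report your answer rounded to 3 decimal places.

Likelihoods P(X=1 | ·): I: 0.166667; II: 0.21; III: 0.0850089.
Posterior ∝ prior × likelihood. Numerator for II: 0.38·0.21 = 0.0798.
Normalizing constant: 0.18·0.166667 + 0.38·0.21 + 0.44·0.0850089 = 0.147204.
P(II | observation) = 0.0798 / 0.147204 = 0.542105.

0.542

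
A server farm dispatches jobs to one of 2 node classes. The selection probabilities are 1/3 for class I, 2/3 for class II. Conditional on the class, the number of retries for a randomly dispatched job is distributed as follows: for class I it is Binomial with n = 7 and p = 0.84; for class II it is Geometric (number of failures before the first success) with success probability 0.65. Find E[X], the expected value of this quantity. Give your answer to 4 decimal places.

Component means — I: 5.88; II: 0.538462.
E[X] = 0.333333·5.88 + 0.666667·0.538462 = 2.31897.

2.3190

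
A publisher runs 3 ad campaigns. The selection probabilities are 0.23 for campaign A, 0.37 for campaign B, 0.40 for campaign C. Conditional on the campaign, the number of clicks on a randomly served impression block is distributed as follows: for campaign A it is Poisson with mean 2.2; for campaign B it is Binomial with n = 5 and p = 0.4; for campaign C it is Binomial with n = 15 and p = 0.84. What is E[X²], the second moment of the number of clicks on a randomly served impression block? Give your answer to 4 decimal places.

67.8536

For each component E[X²] = Var + (mean)², giving A: 7.04; B: 5.2; C: 160.776.
Overall E[X²] = 0.23·7.04 + 0.37·5.2 + 0.4·160.776 = 67.8536.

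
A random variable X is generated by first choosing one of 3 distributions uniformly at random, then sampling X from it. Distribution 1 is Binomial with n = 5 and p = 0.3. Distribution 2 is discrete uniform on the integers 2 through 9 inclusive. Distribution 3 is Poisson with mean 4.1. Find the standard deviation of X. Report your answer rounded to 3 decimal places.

2.493

Per component, 1: μ=1.5, E[X²]=3.3; 2: μ=5.5, E[X²]=35.5; 3: μ=4.1, E[X²]=20.91.
E[X] = 0.333333·1.5 + 0.333333·5.5 + 0.333333·4.1 = 3.7.
E[X²] = 0.333333·3.3 + 0.333333·35.5 + 0.333333·20.91 = 19.9033.
Var(X) = E[X²] − (E[X])² = 19.9033 − 13.69 = 6.21333.
SD(X) = √6.21333 = 2.49266.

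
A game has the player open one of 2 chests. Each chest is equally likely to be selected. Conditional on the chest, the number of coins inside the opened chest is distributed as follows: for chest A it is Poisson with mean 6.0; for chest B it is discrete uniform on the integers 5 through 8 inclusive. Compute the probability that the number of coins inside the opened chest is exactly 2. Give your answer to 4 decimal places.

0.0223

Conditional on each chest, P(X = 2): A: 0.0446175; B: 0.
By total probability, P(X = 2) = 0.5·0.0446175 + 0.5·0 = 0.0223088.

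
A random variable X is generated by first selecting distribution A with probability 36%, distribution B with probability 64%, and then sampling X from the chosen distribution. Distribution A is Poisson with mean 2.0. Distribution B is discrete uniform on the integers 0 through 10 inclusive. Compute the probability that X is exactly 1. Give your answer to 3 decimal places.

Conditional on each component, P(X = 1): A: 0.270671; B: 0.0909091.
By total probability, P(X = 1) = 0.36·0.270671 + 0.64·0.0909091 = 0.155623.

0.156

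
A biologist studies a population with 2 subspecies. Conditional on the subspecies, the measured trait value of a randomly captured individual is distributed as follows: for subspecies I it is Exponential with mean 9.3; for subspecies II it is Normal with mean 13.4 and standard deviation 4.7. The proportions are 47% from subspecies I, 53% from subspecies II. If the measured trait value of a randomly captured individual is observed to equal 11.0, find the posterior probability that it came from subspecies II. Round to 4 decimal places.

Likelihoods f(11.0 | ·): I: 0.0329485; II: 0.0745059.
Posterior ∝ prior × likelihood. Numerator for II: 0.53·0.0745059 = 0.0394881.
Normalizing constant: 0.47·0.0329485 + 0.53·0.0745059 = 0.0549739.
P(II | observation) = 0.0394881 / 0.0549739 = 0.718307.

0.7183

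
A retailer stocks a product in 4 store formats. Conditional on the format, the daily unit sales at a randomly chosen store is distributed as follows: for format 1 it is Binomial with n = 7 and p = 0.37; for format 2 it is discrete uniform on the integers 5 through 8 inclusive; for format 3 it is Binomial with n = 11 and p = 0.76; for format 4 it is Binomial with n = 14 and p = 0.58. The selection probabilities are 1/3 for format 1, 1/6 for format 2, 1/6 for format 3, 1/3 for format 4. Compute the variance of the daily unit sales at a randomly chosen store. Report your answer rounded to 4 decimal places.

Per component, 1: μ=2.59, E[X²]=8.3398; 2: μ=6.5, E[X²]=43.5; 3: μ=8.36, E[X²]=71.896; 4: μ=8.12, E[X²]=69.3448.
E[X] = 0.333333·2.59 + 0.166667·6.5 + 0.166667·8.36 + 0.333333·8.12 = 6.04667.
E[X²] = 0.333333·8.3398 + 0.166667·43.5 + 0.166667·71.896 + 0.333333·69.3448 = 45.1275.
Var(X) = E[X²] − (E[X])² = 45.1275 − 36.5622 = 8.56536.

8.5654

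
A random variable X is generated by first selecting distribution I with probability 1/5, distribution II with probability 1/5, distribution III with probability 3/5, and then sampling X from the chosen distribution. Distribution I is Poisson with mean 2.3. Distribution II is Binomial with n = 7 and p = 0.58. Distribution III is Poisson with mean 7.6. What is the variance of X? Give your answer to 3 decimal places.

Per component, I: μ=2.3, E[X²]=7.59; II: μ=4.06, E[X²]=18.1888; III: μ=7.6, E[X²]=65.36.
E[X] = 0.2·2.3 + 0.2·4.06 + 0.6·7.6 = 5.832.
E[X²] = 0.2·7.59 + 0.2·18.1888 + 0.6·65.36 = 44.3718.
Var(X) = E[X²] − (E[X])² = 44.3718 − 34.0122 = 10.3595.

10.360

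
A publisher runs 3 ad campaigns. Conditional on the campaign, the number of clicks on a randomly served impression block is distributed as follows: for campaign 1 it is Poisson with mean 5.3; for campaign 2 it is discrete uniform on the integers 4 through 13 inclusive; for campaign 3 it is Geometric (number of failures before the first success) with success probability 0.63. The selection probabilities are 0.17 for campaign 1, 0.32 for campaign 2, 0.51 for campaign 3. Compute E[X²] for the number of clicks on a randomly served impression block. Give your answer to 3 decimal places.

32.088

For each component E[X²] = Var + (mean)², giving 1: 33.39; 2: 80.5; 3: 1.27715.
Overall E[X²] = 0.17·33.39 + 0.32·80.5 + 0.51·1.27715 = 32.0876.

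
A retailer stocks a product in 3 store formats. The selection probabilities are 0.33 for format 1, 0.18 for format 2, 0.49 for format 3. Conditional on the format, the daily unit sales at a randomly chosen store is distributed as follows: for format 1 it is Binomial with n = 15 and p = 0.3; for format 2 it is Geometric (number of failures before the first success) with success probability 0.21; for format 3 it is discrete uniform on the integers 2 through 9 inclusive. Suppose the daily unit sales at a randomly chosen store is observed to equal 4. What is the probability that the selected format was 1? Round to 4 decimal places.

Likelihoods P(X=4 | ·): 1: 0.218623; 2: 0.0817952; 3: 0.125.
Posterior ∝ prior × likelihood. Numerator for 1: 0.33·0.218623 = 0.0721456.
Normalizing constant: 0.33·0.218623 + 0.18·0.0817952 + 0.49·0.125 = 0.148119.
P(1 | observation) = 0.0721456 / 0.148119 = 0.48708.

0.4871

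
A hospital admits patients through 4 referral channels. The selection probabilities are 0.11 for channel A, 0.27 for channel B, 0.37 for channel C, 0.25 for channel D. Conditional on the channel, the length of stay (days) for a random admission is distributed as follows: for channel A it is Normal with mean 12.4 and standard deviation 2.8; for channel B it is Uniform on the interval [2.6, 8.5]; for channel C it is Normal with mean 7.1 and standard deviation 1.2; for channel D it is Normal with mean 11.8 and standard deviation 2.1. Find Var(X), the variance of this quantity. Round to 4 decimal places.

10.7477

Per component, A: μ=12.4, E[X²]=161.6; B: μ=5.55, E[X²]=33.7033; C: μ=7.1, E[X²]=51.85; D: μ=11.8, E[X²]=143.65.
E[X] = 0.11·12.4 + 0.27·5.55 + 0.37·7.1 + 0.25·11.8 = 8.4395.
E[X²] = 0.11·161.6 + 0.27·33.7033 + 0.37·51.85 + 0.25·143.65 = 81.9729.
Var(X) = E[X²] − (E[X])² = 81.9729 − 71.2252 = 10.7477.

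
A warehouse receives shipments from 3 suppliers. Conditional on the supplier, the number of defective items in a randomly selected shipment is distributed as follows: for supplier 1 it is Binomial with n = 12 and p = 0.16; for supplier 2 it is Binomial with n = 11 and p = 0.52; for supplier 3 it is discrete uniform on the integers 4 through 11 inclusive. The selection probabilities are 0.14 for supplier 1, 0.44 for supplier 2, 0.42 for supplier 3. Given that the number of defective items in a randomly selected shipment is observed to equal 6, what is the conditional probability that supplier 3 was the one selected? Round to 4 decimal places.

Likelihoods P(X=6 | ·): 1: 0.00544587; 2: 0.232738; 3: 0.125.
Posterior ∝ prior × likelihood. Numerator for 3: 0.42·0.125 = 0.0525.
Normalizing constant: 0.14·0.00544587 + 0.44·0.232738 + 0.42·0.125 = 0.155667.
P(3 | observation) = 0.0525 / 0.155667 = 0.337258.

0.3373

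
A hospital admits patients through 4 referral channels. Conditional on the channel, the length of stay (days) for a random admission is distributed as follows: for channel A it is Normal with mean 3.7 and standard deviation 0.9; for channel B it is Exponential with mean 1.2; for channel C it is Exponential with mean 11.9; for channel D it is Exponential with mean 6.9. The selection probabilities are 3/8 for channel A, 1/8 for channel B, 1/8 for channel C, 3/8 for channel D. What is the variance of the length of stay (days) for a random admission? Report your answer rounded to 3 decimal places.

45.407

Per component, A: μ=3.7, E[X²]=14.5; B: μ=1.2, E[X²]=2.88; C: μ=11.9, E[X²]=283.22; D: μ=6.9, E[X²]=95.22.
E[X] = 0.375·3.7 + 0.125·1.2 + 0.125·11.9 + 0.375·6.9 = 5.6125.
E[X²] = 0.375·14.5 + 0.125·2.88 + 0.125·283.22 + 0.375·95.22 = 76.9075.
Var(X) = E[X²] − (E[X])² = 76.9075 − 31.5002 = 45.4073.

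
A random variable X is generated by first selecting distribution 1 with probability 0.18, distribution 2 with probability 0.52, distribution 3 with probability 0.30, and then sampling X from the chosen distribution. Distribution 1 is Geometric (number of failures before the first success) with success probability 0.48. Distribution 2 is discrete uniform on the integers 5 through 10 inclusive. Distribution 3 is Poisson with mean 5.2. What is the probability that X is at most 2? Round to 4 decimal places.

0.1873

Conditional on each component, P(X ≤ 2): 1: 0.859392; 2: 0; 3: 0.108787.
By total probability, P(X ≤ 2) = 0.18·0.859392 + 0.52·0 + 0.3·0.108787 = 0.187327.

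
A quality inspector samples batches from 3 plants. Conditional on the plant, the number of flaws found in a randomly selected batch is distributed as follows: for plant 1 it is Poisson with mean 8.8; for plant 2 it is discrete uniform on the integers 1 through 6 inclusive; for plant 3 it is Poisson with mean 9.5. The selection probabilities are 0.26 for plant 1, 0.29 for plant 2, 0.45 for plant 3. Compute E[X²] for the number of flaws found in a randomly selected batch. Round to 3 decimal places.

71.708

For each component E[X²] = Var + (mean)², giving 1: 86.24; 2: 15.1667; 3: 99.75.
Overall E[X²] = 0.26·86.24 + 0.29·15.1667 + 0.45·99.75 = 71.7082.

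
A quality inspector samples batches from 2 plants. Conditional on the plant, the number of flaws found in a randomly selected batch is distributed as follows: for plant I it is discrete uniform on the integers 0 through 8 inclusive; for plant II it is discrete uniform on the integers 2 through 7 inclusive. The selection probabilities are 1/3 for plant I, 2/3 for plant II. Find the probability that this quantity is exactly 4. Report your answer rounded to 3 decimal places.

Conditional on each plant, P(X = 4): I: 0.111111; II: 0.166667.
By total probability, P(X = 4) = 0.333333·0.111111 + 0.666667·0.166667 = 0.148148.

0.148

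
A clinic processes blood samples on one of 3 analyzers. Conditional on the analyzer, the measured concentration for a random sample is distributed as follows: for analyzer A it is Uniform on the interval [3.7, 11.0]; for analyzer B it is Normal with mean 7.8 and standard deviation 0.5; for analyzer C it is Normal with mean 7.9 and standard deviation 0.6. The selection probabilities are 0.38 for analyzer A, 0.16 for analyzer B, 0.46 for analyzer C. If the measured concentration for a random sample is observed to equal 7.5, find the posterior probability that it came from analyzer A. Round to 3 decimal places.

Likelihoods f(7.5 | ·): A: 0.136986; B: 0.666449; C: 0.532413.
Posterior ∝ prior × likelihood. Numerator for A: 0.38·0.136986 = 0.0520548.
Normalizing constant: 0.38·0.136986 + 0.16·0.666449 + 0.46·0.532413 = 0.403597.
P(A | observation) = 0.0520548 / 0.403597 = 0.128977.

0.129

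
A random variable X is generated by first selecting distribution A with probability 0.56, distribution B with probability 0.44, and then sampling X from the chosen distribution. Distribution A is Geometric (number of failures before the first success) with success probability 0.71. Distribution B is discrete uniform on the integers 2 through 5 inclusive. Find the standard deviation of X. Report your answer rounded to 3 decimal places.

Per component, A: μ=0.408451, E[X²]=0.742115; B: μ=3.5, E[X²]=13.5.
E[X] = 0.56·0.408451 + 0.44·3.5 = 1.76873.
E[X²] = 0.56·0.742115 + 0.44·13.5 = 6.35558.
Var(X) = E[X²] − (E[X])² = 6.35558 − 3.12841 = 3.22717.
SD(X) = √3.22717 = 1.79643.

1.796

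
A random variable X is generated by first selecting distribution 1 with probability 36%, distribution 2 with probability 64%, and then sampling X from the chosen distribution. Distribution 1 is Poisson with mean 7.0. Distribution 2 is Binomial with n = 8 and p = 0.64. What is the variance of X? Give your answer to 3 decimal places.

4.514

Per component, 1: μ=7, E[X²]=56; 2: μ=5.12, E[X²]=28.0576.
E[X] = 0.36·7 + 0.64·5.12 = 5.7968.
E[X²] = 0.36·56 + 0.64·28.0576 = 38.1169.
Var(X) = E[X²] − (E[X])² = 38.1169 − 33.6029 = 4.51397.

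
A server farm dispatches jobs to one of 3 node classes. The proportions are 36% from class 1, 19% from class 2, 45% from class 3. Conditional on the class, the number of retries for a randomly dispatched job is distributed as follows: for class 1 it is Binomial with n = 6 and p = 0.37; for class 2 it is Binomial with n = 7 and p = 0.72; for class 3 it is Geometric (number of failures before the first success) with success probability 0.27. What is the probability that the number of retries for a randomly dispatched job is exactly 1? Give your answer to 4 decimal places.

Conditional on each class, P(X = 1): 1: 0.220321; 2: 0.00242873; 3: 0.1971.
By total probability, P(X = 1) = 0.36·0.220321 + 0.19·0.00242873 + 0.45·0.1971 = 0.168472.

0.1685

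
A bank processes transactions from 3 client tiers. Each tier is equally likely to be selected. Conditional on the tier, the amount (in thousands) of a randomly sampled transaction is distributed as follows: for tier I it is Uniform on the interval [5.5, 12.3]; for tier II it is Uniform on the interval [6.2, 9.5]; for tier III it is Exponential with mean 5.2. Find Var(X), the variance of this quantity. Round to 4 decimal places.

13.0242

Per component, I: μ=8.9, E[X²]=83.0633; II: μ=7.85, E[X²]=62.53; III: μ=5.2, E[X²]=54.08.
E[X] = 0.333333·8.9 + 0.333333·7.85 + 0.333333·5.2 = 7.31667.
E[X²] = 0.333333·83.0633 + 0.333333·62.53 + 0.333333·54.08 = 66.5578.
Var(X) = E[X²] − (E[X])² = 66.5578 − 53.5336 = 13.0242.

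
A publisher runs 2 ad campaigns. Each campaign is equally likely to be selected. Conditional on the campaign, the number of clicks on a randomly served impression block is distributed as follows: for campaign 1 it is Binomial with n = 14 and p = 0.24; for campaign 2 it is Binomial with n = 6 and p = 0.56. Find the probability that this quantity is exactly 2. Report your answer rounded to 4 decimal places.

Conditional on each campaign, P(X = 2): 1: 0.194638; 2: 0.17631.
By total probability, P(X = 2) = 0.5·0.194638 + 0.5·0.17631 = 0.185474.

0.1855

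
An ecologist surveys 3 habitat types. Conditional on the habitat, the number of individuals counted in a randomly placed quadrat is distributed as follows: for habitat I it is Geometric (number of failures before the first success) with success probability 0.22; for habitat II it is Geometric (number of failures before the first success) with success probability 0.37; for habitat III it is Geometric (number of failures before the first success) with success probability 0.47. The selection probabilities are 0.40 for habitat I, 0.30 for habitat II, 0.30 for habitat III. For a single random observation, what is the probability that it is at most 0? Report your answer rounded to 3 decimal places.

0.340

Conditional on each habitat, P(X ≤ 0): I: 0.22; II: 0.37; III: 0.47.
By total probability, P(X ≤ 0) = 0.4·0.22 + 0.3·0.37 + 0.3·0.47 = 0.34.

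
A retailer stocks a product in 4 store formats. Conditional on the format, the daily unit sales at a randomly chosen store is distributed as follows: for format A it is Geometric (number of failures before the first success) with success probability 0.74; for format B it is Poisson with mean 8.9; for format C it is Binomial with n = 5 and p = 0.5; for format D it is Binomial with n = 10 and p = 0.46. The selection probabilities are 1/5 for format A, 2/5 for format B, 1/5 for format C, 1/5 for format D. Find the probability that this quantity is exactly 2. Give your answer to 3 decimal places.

Conditional on each format, P(X = 2): A: 0.050024; B: 0.00540168; C: 0.3125; D: 0.0688459.
By total probability, P(X = 2) = 0.2·0.050024 + 0.4·0.00540168 + 0.2·0.3125 + 0.2·0.0688459 = 0.0884347.

0.088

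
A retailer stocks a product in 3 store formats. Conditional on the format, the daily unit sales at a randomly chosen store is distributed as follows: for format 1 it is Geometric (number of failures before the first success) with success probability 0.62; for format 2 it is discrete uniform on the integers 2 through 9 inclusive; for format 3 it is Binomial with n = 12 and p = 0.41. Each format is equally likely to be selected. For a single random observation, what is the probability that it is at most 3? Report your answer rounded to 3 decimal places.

Conditional on each format, P(X ≤ 3): 1: 0.979149; 2: 0.25; 3: 0.204676.
By total probability, P(X ≤ 3) = 0.333333·0.979149 + 0.333333·0.25 + 0.333333·0.204676 = 0.477942.

0.478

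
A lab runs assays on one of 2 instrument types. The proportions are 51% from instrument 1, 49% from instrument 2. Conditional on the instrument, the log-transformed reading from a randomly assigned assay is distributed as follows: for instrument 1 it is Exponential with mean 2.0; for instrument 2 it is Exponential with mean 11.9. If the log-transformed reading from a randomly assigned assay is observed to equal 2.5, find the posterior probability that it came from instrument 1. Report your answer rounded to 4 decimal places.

Likelihoods f(2.5 | ·): 1: 0.143252; 2: 0.0681106.
Posterior ∝ prior × likelihood. Numerator for 1: 0.51·0.143252 = 0.0730587.
Normalizing constant: 0.51·0.143252 + 0.49·0.0681106 = 0.106433.
P(1 | observation) = 0.0730587 / 0.106433 = 0.68643.

0.6864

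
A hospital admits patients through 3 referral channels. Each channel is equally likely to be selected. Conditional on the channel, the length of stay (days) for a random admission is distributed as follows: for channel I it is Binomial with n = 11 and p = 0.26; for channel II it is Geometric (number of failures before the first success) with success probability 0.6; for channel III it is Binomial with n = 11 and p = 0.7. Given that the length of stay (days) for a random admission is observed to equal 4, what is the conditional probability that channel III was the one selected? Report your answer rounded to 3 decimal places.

Likelihoods P(X=4 | ·): I: 0.183244; II: 0.01536; III: 0.0173283.
Posterior ∝ prior × likelihood. Numerator for III: 0.333333·0.0173283 = 0.00577609.
Normalizing constant: 0.333333·0.183244 + 0.333333·0.01536 + 0.333333·0.0173283 = 0.0719774.
P(III | observation) = 0.00577609 / 0.0719774 = 0.0802486.

0.080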